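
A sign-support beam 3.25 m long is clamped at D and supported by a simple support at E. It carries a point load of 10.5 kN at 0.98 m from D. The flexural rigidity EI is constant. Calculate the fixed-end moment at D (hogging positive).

M_D = 6.104 kN·m

Take the reaction at E as the redundant and release it; the primary structure is a cantilever fixed at D.
Free-end deflection of the primary structure under the applied loading (downward +):
  point load 10.5 at a = 0.98: Pa²(3L − a)/(6EI) = 14.74/EI
Flexibility coefficient — unit upward force at E: δ_{EE} = L³/(3EI) = 11.44/EI.
The prop prevents deflection at E: R_E = δ_0/δ_{EE} = 14.74/11.44 = 1.288 kN.
Moment equilibrium about D: M_D = Σ(load moments about D) − R_E·L = 10.29 − 1.288×3.25 = 6.104 kN·m.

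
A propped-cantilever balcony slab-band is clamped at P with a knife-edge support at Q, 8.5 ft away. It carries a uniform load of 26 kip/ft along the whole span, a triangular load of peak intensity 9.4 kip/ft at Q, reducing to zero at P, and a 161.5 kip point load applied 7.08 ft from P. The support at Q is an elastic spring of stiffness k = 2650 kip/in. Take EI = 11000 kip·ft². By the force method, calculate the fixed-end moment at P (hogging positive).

M_P = 389.1 kip·ft

Take the reaction at Q as the redundant and release it; the primary structure is a cantilever fixed at P.
Downward deflection at the released point Q due to the loads:
  UDL 26: wL⁴/(8EI) = 16965/EI
  triangular load, peak 9.4 at the free end: 11w₀L⁴/(120EI) = 4498/EI
  point load 161.5 at a = 7.08: Pa²(3L − a)/(6EI) = 24853/EI
  δ_0 = 46316/EI
Tip deflection under a unit load at Q: L³/(3EI) = 204.7/EI.
With EI = 11000 kip·ft²: δ_0 = 4.2106 ft and δ_{QQ} = 0.01861 ft/kip.
Compatibility — the spring shortens by R_Q/k under the reaction it provides: δ_0 − R_Q·δ_{QQ} = R_Q/k. With 1/k = 1/(2650×12) ft/kip = 0.000031 ft/kip, R_Q = δ_0 / (δ_{QQ} + 1/k) = 4.2106 / (0.01861 + 0.000031) = 225.9 kip.
Moment equilibrium about P: M_P = Σ(load moments about P) − R_Q·L = 2309 − 225.9×8.5 = 389.1 kip·ft.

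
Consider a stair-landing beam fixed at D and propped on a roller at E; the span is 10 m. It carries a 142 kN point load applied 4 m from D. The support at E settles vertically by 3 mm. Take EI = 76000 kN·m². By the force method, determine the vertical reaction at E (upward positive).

Release the roller at E. Primary structure: cantilever fixed at D.
Downward deflection at the released point E due to the loads:
  point load 142 at a = 4: Pa²(3L − a)/(6EI) = 9845/EI
Tip deflection under a unit load at E: L³/(3EI) = 333.3/EI.
With EI = 76000 kN·m²: δ_0 = 0.12954 m and δ_{EE} = 0.004386 m/kN.
Compatibility — the beam at E must follow the support down by 0.003 m: δ_0 − R_E·δ_{EE} = 0.003, so R_E = (0.12954 − 0.003)/0.004386 = 28.85 kN.

R_E = 28.85 kN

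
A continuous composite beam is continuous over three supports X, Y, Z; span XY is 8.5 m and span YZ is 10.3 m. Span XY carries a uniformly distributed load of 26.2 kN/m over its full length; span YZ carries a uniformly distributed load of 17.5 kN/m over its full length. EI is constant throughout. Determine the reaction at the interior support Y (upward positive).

R_Y = 251.8 kN

Insert a hinge at Y; M_Y is the redundant, and each span becomes simply supported.
Rotations at Y on the released spans (each span's end-slope, ×1/EI):
  span XY: UDL 26.2: wL³/(24EI) = 670.4/EI
  span YZ: UDL 17.5: wL³/(24EI) = 796.8/EI
  relative rotation θ_0 = (670.4 + 796.8)/EI = 1467/EI
A unit hogging moment at Y produces rotation L₁/(3EI) + L₂/(3EI) = 6.267/EI.
Slope continuity at Y: θ_0 = M_Y·6.267/EI, so M_Y = 1467/6.267 = 234.1 kN·m (hogging).
Span XY, ΣM about X with M_Y applied at Y: R_Y^{XY}·8.5 = 946.5 + 234.1, so R_Y^{XY} = 138.9 kN and R_X = 222.7 − 138.9 = 83.81 kN.
Span YZ, ΣM about Z: R_Y^{YZ}·10.3 = 928.3 + 234.1, so R_Y^{YZ} = 112.9 kN and R_Z = 180.2 − 112.9 = 67.39 kN.
R_Y = 138.9 + 112.9 = 251.8 kN.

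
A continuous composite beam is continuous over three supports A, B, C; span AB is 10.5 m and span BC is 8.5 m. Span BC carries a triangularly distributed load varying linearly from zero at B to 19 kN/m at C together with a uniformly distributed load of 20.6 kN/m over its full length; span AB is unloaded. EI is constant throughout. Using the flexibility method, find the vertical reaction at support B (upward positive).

R_B = 139.8 kN

Take M_B as the redundant. Released structure: two simple spans AB and BC with a hinge at B.
Rotations at B on the released spans (each span's end-slope, ×1/EI):
  span BC: triangular load, peak 19: 7w₀L³/(360EI) = 226.9/EI
  span BC: UDL 20.6: wL³/(24EI) = 527.1/EI
  relative rotation θ_0 = (0 + 754)/EI = 754/EI
A unit hogging moment at B produces rotation L₁/(3EI) + L₂/(3EI) = 6.333/EI.
Slope continuity at B: θ_0 = M_B·6.333/EI, so M_B = 754/6.333 = 119.1 kN·m (hogging).
Span AB, ΣM about A with M_B applied at B: R_B^{AB}·10.5 = 0 + 119.1, so R_B^{AB} = 11.34 kN and R_A = 0 − 11.34 = -11.34 kN.
Span BC, ΣM about C: R_B^{BC}·8.5 = 973 + 119.1, so R_B^{BC} = 128.5 kN and R_C = 255.8 − 128.5 = 127.4 kN.
R_B = 11.34 + 128.5 = 139.8 kN.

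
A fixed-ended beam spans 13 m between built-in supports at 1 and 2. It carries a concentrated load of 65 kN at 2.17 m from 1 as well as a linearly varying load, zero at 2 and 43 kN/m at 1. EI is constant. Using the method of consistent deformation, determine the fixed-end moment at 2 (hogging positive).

M_2 = 261.8 kN·m

Release both end moments; the primary structure is a simply-supported span 12 with redundants M_1 and M_2.
End rotations of the released simple span under the applied load (×1/EI):
  at 1: point load 65 at a = 2.17: Pab(L + b)/(6LEI) = 466.7/EI
  at 2: point load 65 at a = 2.17: Pab(L + a)/(6LEI) = 297.1/EI
  at 1: triangular load, peak 43: w₀L³/(45EI) = 2099/EI
  at 2: triangular load, peak 43: 7w₀L³/(360EI) = 1837/EI
  θ_10 = 2566/EI,  θ_20 = 2134/EI
Flexibility coefficients: a unit moment at one end gives L/(3EI) there and L/(6EI) at the far end, so f₁₁ = f₂₂ = 4.333/EI and f₁₂ = f₂₁ = 2.167/EI.
Compatibility — zero rotation at each built-in end:
  4.333 M_1 + 2.167 M_2 = 2566
  2.167 M_1 + 4.333 M_2 = 2134
Solving the pair gives M_1 = 461.2 kN·m and M_2 = 261.8 kN·m (hogging).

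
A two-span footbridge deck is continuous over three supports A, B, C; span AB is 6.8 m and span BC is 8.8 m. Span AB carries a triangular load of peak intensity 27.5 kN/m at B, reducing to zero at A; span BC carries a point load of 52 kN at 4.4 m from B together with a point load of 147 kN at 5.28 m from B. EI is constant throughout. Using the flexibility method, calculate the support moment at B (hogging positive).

M_B = 207.9 kN·m

Release continuity at B by inserting a hinge; the redundant is the internal moment M_B. The primary structure is two simply-supported spans AB and BC.
Rotations at B on the released spans (each span's end-slope, ×1/EI):
  span AB: triangular load, peak 27.5: w₀L³/(45EI) = 192.2/EI
  span BC: point load 52 at a = 4.4: Pab(L + b)/(6LEI) = 251.7/EI
  span BC: point load 147 at a = 5.28: Pab(L + b)/(6LEI) = 637.5/EI
  relative rotation θ_0 = (192.2 + 889.2)/EI = 1081/EI
A unit hogging moment at B produces rotation L₁/(3EI) + L₂/(3EI) = 5.2/EI.
Compatibility: M_B·(L₁+L₂)/(3EI) = θ_0, giving M_B = 207.9 kN·m (hogging).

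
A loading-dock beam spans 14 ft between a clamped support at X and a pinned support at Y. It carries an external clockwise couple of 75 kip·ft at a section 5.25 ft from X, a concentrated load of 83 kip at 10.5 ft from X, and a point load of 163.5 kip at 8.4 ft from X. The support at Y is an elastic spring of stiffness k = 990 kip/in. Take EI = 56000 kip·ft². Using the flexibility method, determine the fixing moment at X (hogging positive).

M_X = 536.4 kip·ft

Take the reaction at Y as the redundant and release it; the primary structure is a cantilever fixed at X.
Downward deflection at the released point Y due to the loads:
  clockwise couple 75 at a = 5.25: M₀a(2L − a)/(2EI) = 4479/EI
  point load 83 at a = 10.5: Pa²(3L − a)/(6EI) = 48041/EI
  point load 163.5 at a = 8.4: Pa²(3L − a)/(6EI) = 64605/EI
  δ_0 = 117125/EI
Tip deflection under a unit load at Y: L³/(3EI) = 914.7/EI.
With EI = 56000 kip·ft²: δ_0 = 2.0915 ft and δ_{YY} = 0.016333 ft/kip.
Compatibility — the spring shortens by R_Y/k under the reaction it provides: δ_0 − R_Y·δ_{YY} = R_Y/k. With 1/k = 1/(990×12) ft/kip = 0.000084 ft/kip, R_Y = δ_0 / (δ_{YY} + 1/k) = 2.0915 / (0.016333 + 0.000084) = 127.4 kip.
Moment equilibrium about X: M_X = Σ(load moments about X) − R_Y·L = 2320 − 127.4×14 = 536.4 kip·ft.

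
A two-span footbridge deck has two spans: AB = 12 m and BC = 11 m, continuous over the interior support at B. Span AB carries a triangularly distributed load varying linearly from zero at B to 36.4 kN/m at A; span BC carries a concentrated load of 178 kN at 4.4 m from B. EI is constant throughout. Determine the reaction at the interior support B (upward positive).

Take M_B as the redundant. Released structure: two simple spans AB and BC with a hinge at B.
Rotations at B on the released spans (each span's end-slope, ×1/EI):
  span AB: triangular load, peak 36.4: 7w₀L³/(360EI) = 1223/EI
  span BC: point load 178 at a = 4.4: Pab(L + b)/(6LEI) = 1378/EI
  relative rotation θ_0 = (1223 + 1378)/EI = 2601/EI
A unit hogging moment at B produces rotation L₁/(3EI) + L₂/(3EI) = 7.667/EI.
Slope continuity at B: θ_0 = M_B·7.667/EI, so M_B = 2601/7.667 = 339.3 kN·m (hogging).
Span AB, ΣM about A with M_B applied at B: R_B^{AB}·12 = 873.6 + 339.3, so R_B^{AB} = 101.1 kN and R_A = 218.4 − 101.1 = 117.3 kN.
Span BC, ΣM about C: R_B^{BC}·11 = 1175 + 339.3, so R_B^{BC} = 137.6 kN and R_C = 178 − 137.6 = 40.35 kN.
R_B = 101.1 + 137.6 = 238.7 kN.

R_B = 238.7 kN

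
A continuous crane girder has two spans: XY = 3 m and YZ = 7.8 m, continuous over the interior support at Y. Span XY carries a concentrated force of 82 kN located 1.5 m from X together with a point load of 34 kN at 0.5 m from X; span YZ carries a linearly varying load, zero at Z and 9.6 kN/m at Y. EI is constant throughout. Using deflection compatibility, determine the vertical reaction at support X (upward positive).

R_X = 54.92 kN

Insert a hinge at Y; M_Y is the redundant, and each span becomes simply supported.
Discontinuity in slope at Y on the released structure — sum the simple-span end rotations:
  span XY: point load 82 at a = 1.5: Pab(L + a)/(6LEI) = 46.12/EI
  span XY: point load 34 at a = 0.5: Pab(L + a)/(6LEI) = 8.264/EI
  span YZ: triangular load, peak 9.6: w₀L³/(45EI) = 101.2/EI
  relative rotation θ_0 = (54.39 + 101.2)/EI = 155.6/EI
A unit hogging moment at Y produces rotation L₁/(3EI) + L₂/(3EI) = 3.6/EI.
Slope continuity at Y: θ_0 = M_Y·3.6/EI, so M_Y = 155.6/3.6 = 43.23 kN·m (hogging).
Span XY, ΣM about X with M_Y applied at Y: R_Y^{XY}·3 = 140 + 43.23, so R_Y^{XY} = 61.08 kN and R_X = 116 − 61.08 = 54.92 kN.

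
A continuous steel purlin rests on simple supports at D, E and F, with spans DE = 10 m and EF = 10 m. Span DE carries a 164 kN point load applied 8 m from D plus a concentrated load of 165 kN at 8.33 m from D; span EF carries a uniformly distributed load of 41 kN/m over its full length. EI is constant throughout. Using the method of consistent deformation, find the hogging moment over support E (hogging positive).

Take M_E as the redundant. Released structure: two simple spans DE and EF with a hinge at E.
Discontinuity in slope at E on the released structure — sum the simple-span end rotations:
  span DE: point load 164 at a = 8: Pab(L + a)/(6LEI) = 787.2/EI
  span DE: point load 165 at a = 8.33: Pab(L + a)/(6LEI) = 701.2/EI
  span EF: UDL 41: wL³/(24EI) = 1708/EI
  relative rotation θ_0 = (1488 + 1708)/EI = 3197/EI
A unit hogging moment at E produces rotation L₁/(3EI) + L₂/(3EI) = 6.667/EI.
Slope continuity at E: θ_0 = M_E·6.667/EI, so M_E = 3197/6.667 = 479.5 kN·m (hogging).

M_E = 479.5 kN·m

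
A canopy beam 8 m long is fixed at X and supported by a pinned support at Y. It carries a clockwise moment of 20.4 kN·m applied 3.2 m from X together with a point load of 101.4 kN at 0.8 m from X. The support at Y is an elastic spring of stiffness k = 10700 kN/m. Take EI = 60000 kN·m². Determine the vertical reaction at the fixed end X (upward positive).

R_X = 97.61 kN

Choose R_Y as the redundant. The primary structure is the cantilever fixed at X.
Free-end deflection of the primary structure under the applied loading (downward +):
  clockwise couple 20.4 at a = 3.2: M₀a(2L − a)/(2EI) = 417.8/EI
  point load 101.4 at a = 0.8: Pa²(3L − a)/(6EI) = 250.9/EI
  δ_0 = 668.7/EI
Tip deflection under a unit load at Y: L³/(3EI) = 170.7/EI.
With EI = 60000 kN·m²: δ_0 = 0.011145 m and δ_{YY} = 0.002844 m/kN.
Compatibility — the spring shortens by R_Y/k under the reaction it provides: δ_0 − R_Y·δ_{YY} = R_Y/k. With 1/k = 0.000093 m/kN, R_Y = δ_0 / (δ_{YY} + 1/k) = 0.011145 / (0.002844 + 0.000093) = 3.794 kN.
Vertical equilibrium: R_X = ΣP − R_Y = 101.4 − 3.794 = 97.61 kN.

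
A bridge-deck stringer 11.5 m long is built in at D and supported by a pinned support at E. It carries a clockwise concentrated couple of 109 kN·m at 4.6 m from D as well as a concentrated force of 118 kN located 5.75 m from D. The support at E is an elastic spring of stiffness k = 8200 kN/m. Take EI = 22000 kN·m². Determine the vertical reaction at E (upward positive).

R_E = 45.73 kN

Take the reaction at E as the redundant and release it; the primary structure is a cantilever fixed at D.
Downward deflection at the released point E due to the loads:
  clockwise couple 109 at a = 4.6: M₀a(2L − a)/(2EI) = 4613/EI
  point load 118 at a = 5.75: Pa²(3L − a)/(6EI) = 18694/EI
  δ_0 = 23307/EI
Tip deflection under a unit load at E: L³/(3EI) = 507/EI.
With EI = 22000 kN·m²: δ_0 = 1.0594 m and δ_{EE} = 0.023044 m/kN.
Compatibility — the spring shortens by R_E/k under the reaction it provides: δ_0 − R_E·δ_{EE} = R_E/k. With 1/k = 0.000122 m/kN, R_E = δ_0 / (δ_{EE} + 1/k) = 1.0594 / (0.023044 + 0.000122) = 45.73 kN.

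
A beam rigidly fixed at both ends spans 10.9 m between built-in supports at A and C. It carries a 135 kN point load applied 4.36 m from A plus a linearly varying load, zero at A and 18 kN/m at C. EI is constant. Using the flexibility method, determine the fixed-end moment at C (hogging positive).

Take the two fixed-end moments M_A, M_C as redundants; the released structure is the simple span AC.
End rotations of the released simple span under the applied load (×1/EI):
  at A: point load 135 at a = 4.36: Pab(L + b)/(6LEI) = 1027/EI
  at C: point load 135 at a = 4.36: Pab(L + a)/(6LEI) = 898.2/EI
  at A: triangular load, peak 18: 7w₀L³/(360EI) = 453.3/EI
  at C: triangular load, peak 18: w₀L³/(45EI) = 518/EI
  θ_A0 = 1480/EI,  θ_C0 = 1416/EI
Flexibility coefficients: a unit moment at one end gives L/(3EI) there and L/(6EI) at the far end, so f₁₁ = f₂₂ = 3.633/EI and f₁₂ = f₂₁ = 1.817/EI.
Compatibility — zero rotation at each built-in end:
  3.633 M_A + 1.817 M_C = 1480
  1.817 M_A + 3.633 M_C = 1416
Solving the pair gives M_A = 283.2 kN·m and M_C = 248.2 kN·m (hogging).

M_C = 248.2 kN·m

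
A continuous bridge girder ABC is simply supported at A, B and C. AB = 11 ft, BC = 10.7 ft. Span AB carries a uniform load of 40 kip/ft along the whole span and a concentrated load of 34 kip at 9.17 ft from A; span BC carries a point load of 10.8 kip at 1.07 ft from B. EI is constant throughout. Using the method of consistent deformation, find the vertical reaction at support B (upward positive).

Insert a hinge at B; M_B is the redundant, and each span becomes simply supported.
End slopes at the hinge B, treating each span as simply supported:
  span AB: UDL 40: wL³/(24EI) = 2218/EI
  span AB: point load 34 at a = 9.17: Pab(L + a)/(6LEI) = 174.4/EI
  span BC: point load 10.8 at a = 1.07: Pab(L + b)/(6LEI) = 35.24/EI
  relative rotation θ_0 = (2393 + 35.24)/EI = 2428/EI
A unit hogging moment at B produces rotation L₁/(3EI) + L₂/(3EI) = 7.233/EI.
Compatibility: M_B·(L₁+L₂)/(3EI) = θ_0, giving M_B = 335.7 kip·ft (hogging).
Span AB, ΣM about A with M_B applied at B: R_B^{AB}·11 = 2732 + 335.7, so R_B^{AB} = 278.9 kip and R_A = 474 − 278.9 = 195.1 kip.
Span BC, ΣM about C: R_B^{BC}·10.7 = 104 + 335.7, so R_B^{BC} = 41.09 kip and R_C = 10.8 − 41.09 = -30.29 kip.
R_B = 278.9 + 41.09 = 319.9 kip.

R_B = 319.9 kip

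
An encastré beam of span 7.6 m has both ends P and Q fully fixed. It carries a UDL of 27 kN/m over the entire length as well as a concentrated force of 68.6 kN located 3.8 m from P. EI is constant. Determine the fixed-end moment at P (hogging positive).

M_P = 195.1 kN·m

Release both end moments; the primary structure is a simply-supported span PQ with redundants M_P and M_Q.
Simple-span end rotations at P and Q under the given loads:
  at P: UDL 27: wL³/(24EI) = 493.8/EI
  at Q: UDL 27: wL³/(24EI) = 493.8/EI
  at P: point load 68.6 at a = 3.8: Pab(L + b)/(6LEI) = 247.6/EI
  at Q: point load 68.6 at a = 3.8: Pab(L + a)/(6LEI) = 247.6/EI
  θ_P0 = 741.5/EI,  θ_Q0 = 741.5/EI
Flexibility coefficients: a unit moment at one end gives L/(3EI) there and L/(6EI) at the far end, so f₁₁ = f₂₂ = 2.533/EI and f₁₂ = f₂₁ = 1.267/EI.
Compatibility — zero rotation at each built-in end:
  2.533 M_P + 1.267 M_Q = 741.5
  1.267 M_P + 2.533 M_Q = 741.5
Solving the pair gives M_P = 195.1 kN·m and M_Q = 195.1 kN·m (hogging).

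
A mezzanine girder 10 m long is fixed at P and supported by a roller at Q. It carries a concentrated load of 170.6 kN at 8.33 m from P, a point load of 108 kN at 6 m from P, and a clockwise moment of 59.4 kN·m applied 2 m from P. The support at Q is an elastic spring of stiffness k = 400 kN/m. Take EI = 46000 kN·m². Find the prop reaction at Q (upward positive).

R_Q = 132.4 kN

Release the roller at Q. Primary structure: cantilever fixed at P.
Downward deflection at the released point Q due to the loads:
  point load 170.6 at a = 8.33: Pa²(3L − a)/(6EI) = 42754/EI
  point load 108 at a = 6: Pa²(3L − a)/(6EI) = 15552/EI
  clockwise couple 59.4 at a = 2: M₀a(2L − a)/(2EI) = 1069/EI
  δ_0 = 59375/EI
Tip deflection under a unit load at Q: L³/(3EI) = 333.3/EI.
With EI = 46000 kN·m²: δ_0 = 1.2908 m and δ_{QQ} = 0.007246 m/kN.
Compatibility — the spring shortens by R_Q/k under the reaction it provides: δ_0 − R_Q·δ_{QQ} = R_Q/k. With 1/k = 0.0025 m/kN, R_Q = δ_0 / (δ_{QQ} + 1/k) = 1.2908 / (0.007246 + 0.0025) = 132.4 kN.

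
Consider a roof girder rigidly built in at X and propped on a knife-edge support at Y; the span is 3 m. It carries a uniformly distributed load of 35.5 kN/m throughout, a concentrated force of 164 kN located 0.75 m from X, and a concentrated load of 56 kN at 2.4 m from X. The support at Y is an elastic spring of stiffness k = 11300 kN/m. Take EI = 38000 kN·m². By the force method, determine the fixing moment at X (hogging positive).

Release the roller at Y. Primary structure: cantilever fixed at X.
Downward deflection at the released point Y due to the loads:
  UDL 35.5: wL⁴/(8EI) = 359.4/EI
  point load 164 at a = 0.75: Pa²(3L − a)/(6EI) = 126.8/EI
  point load 56 at a = 2.4: Pa²(3L − a)/(6EI) = 354.8/EI
  δ_0 = 841.1/EI
Flexibility coefficient — unit upward force at Y: δ_{YY} = L³/(3EI) = 9/EI.
With EI = 38000 kN·m²: δ_0 = 0.022134 m and δ_{YY} = 0.000237 m/kN.
Compatibility — the spring shortens by R_Y/k under the reaction it provides: δ_0 − R_Y·δ_{YY} = R_Y/k. With 1/k = 0.000088 m/kN, R_Y = δ_0 / (δ_{YY} + 1/k) = 0.022134 / (0.000237 + 0.000088) = 68.03 kN.
Moment equilibrium about X: M_X = Σ(load moments about X) − R_Y·L = 417.1 − 68.03×3 = 213 kN·m.

M_X = 213 kN·m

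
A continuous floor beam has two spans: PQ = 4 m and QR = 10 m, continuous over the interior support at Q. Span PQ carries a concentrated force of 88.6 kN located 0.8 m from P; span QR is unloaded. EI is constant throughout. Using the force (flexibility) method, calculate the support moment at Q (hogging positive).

M_Q = 9.721 kN·m

Insert a hinge at Q; M_Q is the redundant, and each span becomes simply supported.
Rotations at Q on the released spans (each span's end-slope, ×1/EI):
  span PQ: point load 88.6 at a = 0.8: Pab(L + a)/(6LEI) = 45.36/EI
  relative rotation θ_0 = (45.36 + 0)/EI = 45.36/EI
A unit hogging moment at Q produces rotation L₁/(3EI) + L₂/(3EI) = 4.667/EI.
Compatibility: M_Q·(L₁+L₂)/(3EI) = θ_0, giving M_Q = 9.721 kN·m (hogging).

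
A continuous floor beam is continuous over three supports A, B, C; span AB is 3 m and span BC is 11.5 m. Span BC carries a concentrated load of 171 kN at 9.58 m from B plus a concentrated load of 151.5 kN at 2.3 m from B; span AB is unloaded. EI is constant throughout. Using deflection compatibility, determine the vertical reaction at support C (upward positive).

Insert a hinge at B; M_B is the redundant, and each span becomes simply supported.
Discontinuity in slope at B on the released structure — sum the simple-span end rotations:
  span BC: point load 171 at a = 9.58: Pab(L + b)/(6LEI) = 611.7/EI
  span BC: point load 151.5 at a = 2.3: Pab(L + b)/(6LEI) = 961.7/EI
  relative rotation θ_0 = (0 + 1573)/EI = 1573/EI
A unit hogging moment at B produces rotation L₁/(3EI) + L₂/(3EI) = 4.833/EI.
Compatibility: M_B·(L₁+L₂)/(3EI) = θ_0, giving M_B = 325.5 kN·m (hogging).
Span BC, ΣM about C: R_B^{BC}·11.5 = 1722 + 325.5, so R_B^{BC} = 178.1 kN and R_C = 322.5 − 178.1 = 144.4 kN.

R_C = 144.4 kN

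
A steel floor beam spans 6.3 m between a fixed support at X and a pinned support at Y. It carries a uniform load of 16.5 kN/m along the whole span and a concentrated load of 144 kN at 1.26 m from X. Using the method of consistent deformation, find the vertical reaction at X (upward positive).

R_X = 200.9 kN

Choose R_Y as the redundant. The primary structure is the cantilever fixed at X.
Deflection at Y on the released cantilever, summing each load's contribution:
  UDL 16.5: wL⁴/(8EI) = 3249/EI
  point load 144 at a = 1.26: Pa²(3L − a)/(6EI) = 672.1/EI
  δ_0 = 3921/EI
Tip deflection under a unit load at Y: L³/(3EI) = 83.35/EI.
Compatibility at Y: δ_0 − R_Y·δ_{YY} = 0, so R_Y = 3921/83.35 = 47.05 kN.
Vertical equilibrium: R_X = ΣP − R_Y = 247.9 − 47.05 = 200.9 kN.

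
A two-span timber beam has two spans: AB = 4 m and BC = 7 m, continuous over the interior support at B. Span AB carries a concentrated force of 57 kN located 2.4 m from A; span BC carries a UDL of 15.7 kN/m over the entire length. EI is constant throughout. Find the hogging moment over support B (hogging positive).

Release continuity at B by inserting a hinge; the redundant is the internal moment M_B. The primary structure is two simply-supported spans AB and BC.
Discontinuity in slope at B on the released structure — sum the simple-span end rotations:
  span AB: point load 57 at a = 2.4: Pab(L + a)/(6LEI) = 58.37/EI
  span BC: UDL 15.7: wL³/(24EI) = 224.4/EI
  relative rotation θ_0 = (58.37 + 224.4)/EI = 282.7/EI
A unit hogging moment at B produces rotation L₁/(3EI) + L₂/(3EI) = 3.667/EI.
Compatibility: M_B·(L₁+L₂)/(3EI) = θ_0, giving M_B = 77.11 kN·m (hogging).

M_B = 77.11 kN·m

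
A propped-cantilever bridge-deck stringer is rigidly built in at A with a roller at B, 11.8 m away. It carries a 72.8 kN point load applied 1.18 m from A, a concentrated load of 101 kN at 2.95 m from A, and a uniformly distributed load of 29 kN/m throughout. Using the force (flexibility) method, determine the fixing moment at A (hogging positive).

Take the reaction at B as the redundant and release it; the primary structure is a cantilever fixed at A.
Downward deflection at the released point B due to the loads:
  point load 72.8 at a = 1.18: Pa²(3L − a)/(6EI) = 578.1/EI
  point load 101 at a = 2.95: Pa²(3L − a)/(6EI) = 4754/EI
  UDL 29: wL⁴/(8EI) = 70281/EI
  δ_0 = 75612/EI
Tip deflection under a unit load at B: L³/(3EI) = 547.7/EI.
Compatibility at B: δ_0 − R_B·δ_{BB} = 0, so R_B = 75612/547.7 = 138.1 kN.
Moment equilibrium about A: M_A = Σ(load moments about A) − R_B·L = 2403 − 138.1×11.8 = 773.7 kN·m.

M_A = 773.7 kN·m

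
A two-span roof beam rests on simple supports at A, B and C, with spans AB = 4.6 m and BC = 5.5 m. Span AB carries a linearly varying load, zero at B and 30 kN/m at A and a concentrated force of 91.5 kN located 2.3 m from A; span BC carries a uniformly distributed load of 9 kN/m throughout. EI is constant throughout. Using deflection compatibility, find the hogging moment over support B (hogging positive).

M_B = 71.34 kN·m

Insert a hinge at B; M_B is the redundant, and each span becomes simply supported.
Rotations at B on the released spans (each span's end-slope, ×1/EI):
  span AB: triangular load, peak 30: 7w₀L³/(360EI) = 56.78/EI
  span AB: point load 91.5 at a = 2.3: Pab(L + a)/(6LEI) = 121/EI
  span BC: UDL 9: wL³/(24EI) = 62.39/EI
  relative rotation θ_0 = (177.8 + 62.39)/EI = 240.2/EI
A unit hogging moment at B produces rotation L₁/(3EI) + L₂/(3EI) = 3.367/EI.
Compatibility: M_B·(L₁+L₂)/(3EI) = θ_0, giving M_B = 71.34 kN·m (hogging).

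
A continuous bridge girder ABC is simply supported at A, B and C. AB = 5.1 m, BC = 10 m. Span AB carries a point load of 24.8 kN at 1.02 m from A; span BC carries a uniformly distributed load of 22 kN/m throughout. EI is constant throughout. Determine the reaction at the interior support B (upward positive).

Take M_B as the redundant. Released structure: two simple spans AB and BC with a hinge at B.
End slopes at the hinge B, treating each span as simply supported:
  span AB: point load 24.8 at a = 1.02: Pab(L + a)/(6LEI) = 20.64/EI
  span BC: UDL 22: wL³/(24EI) = 916.7/EI
  relative rotation θ_0 = (20.64 + 916.7)/EI = 937.3/EI
A unit hogging moment at B produces rotation L₁/(3EI) + L₂/(3EI) = 5.033/EI.
Compatibility: M_B·(L₁+L₂)/(3EI) = θ_0, giving M_B = 186.2 kN·m (hogging).
Span AB, ΣM about A with M_B applied at B: R_B^{AB}·5.1 = 25.3 + 186.2, so R_B^{AB} = 41.47 kN and R_A = 24.8 − 41.47 = -16.67 kN.
Span BC, ΣM about C: R_B^{BC}·10 = 1100 + 186.2, so R_B^{BC} = 128.6 kN and R_C = 220 − 128.6 = 91.38 kN.
R_B = 41.47 + 128.6 = 170.1 kN.

R_B = 170.1 kN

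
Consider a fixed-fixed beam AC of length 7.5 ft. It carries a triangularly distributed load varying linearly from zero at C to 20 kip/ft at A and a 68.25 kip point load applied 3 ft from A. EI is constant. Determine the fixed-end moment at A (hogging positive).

Take the two fixed-end moments M_A, M_C as redundants; the released structure is the simple span AC.
Simple-span end rotations at A and C under the given loads:
  at A: triangular load, peak 20: w₀L³/(45EI) = 187.5/EI
  at C: triangular load, peak 20: 7w₀L³/(360EI) = 164.1/EI
  at A: point load 68.25 at a = 3: Pab(L + b)/(6LEI) = 245.7/EI
  at C: point load 68.25 at a = 3: Pab(L + a)/(6LEI) = 215/EI
  θ_A0 = 433.2/EI,  θ_C0 = 379.1/EI
Flexibility coefficients: a unit moment at one end gives L/(3EI) there and L/(6EI) at the far end, so f₁₁ = f₂₂ = 2.5/EI and f₁₂ = f₂₁ = 1.25/EI.
Compatibility — zero rotation at each built-in end:
  2.5 M_A + 1.25 M_C = 433.2
  1.25 M_A + 2.5 M_C = 379.1
Solving the pair gives M_A = 130 kip·ft and M_C = 86.64 kip·ft (hogging).

M_A = 130 kip·ft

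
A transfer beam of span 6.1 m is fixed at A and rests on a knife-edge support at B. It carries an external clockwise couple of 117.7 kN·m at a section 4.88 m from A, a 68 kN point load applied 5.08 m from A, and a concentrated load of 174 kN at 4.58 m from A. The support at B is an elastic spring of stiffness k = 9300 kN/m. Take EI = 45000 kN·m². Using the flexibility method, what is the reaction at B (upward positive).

R_B = 177.8 kN

Choose R_B as the redundant. The primary structure is the cantilever fixed at A.
Deflection at B on the released cantilever, summing each load's contribution:
  clockwise couple 117.7 at a = 4.88: M₀a(2L − a)/(2EI) = 2102/EI
  point load 68 at a = 5.08: Pa²(3L − a)/(6EI) = 3866/EI
  point load 174 at a = 4.58: Pa²(3L − a)/(6EI) = 8346/EI
  δ_0 = 14315/EI
Tip deflection under a unit load at B: L³/(3EI) = 75.66/EI.
With EI = 45000 kN·m²: δ_0 = 0.31811 m and δ_{BB} = 0.001681 m/kN.
Compatibility — the spring shortens by R_B/k under the reaction it provides: δ_0 − R_B·δ_{BB} = R_B/k. With 1/k = 0.000108 m/kN, R_B = δ_0 / (δ_{BB} + 1/k) = 0.31811 / (0.001681 + 0.000108) = 177.8 kN.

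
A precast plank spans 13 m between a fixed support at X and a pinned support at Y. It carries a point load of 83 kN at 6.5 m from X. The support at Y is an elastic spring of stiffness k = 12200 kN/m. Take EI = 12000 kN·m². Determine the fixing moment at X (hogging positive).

M_X = 202.8 kN·m

Remove the prop at Y; the released (primary) structure is a cantilever built in at X.
Primary-structure tip deflection at Y by superposition:
  point load 83 at a = 6.5: Pa²(3L − a)/(6EI) = 18995/EI
Tip deflection under a unit load at Y: L³/(3EI) = 732.3/EI.
With EI = 12000 kN·m²: δ_0 = 1.5829 m and δ_{YY} = 0.061028 m/kN.
Compatibility — the spring shortens by R_Y/k under the reaction it provides: δ_0 − R_Y·δ_{YY} = R_Y/k. With 1/k = 0.000082 m/kN, R_Y = δ_0 / (δ_{YY} + 1/k) = 1.5829 / (0.061028 + 0.000082) = 25.9 kN.
Moment equilibrium about X: M_X = Σ(load moments about X) − R_Y·L = 539.5 − 25.9×13 = 202.8 kN·m.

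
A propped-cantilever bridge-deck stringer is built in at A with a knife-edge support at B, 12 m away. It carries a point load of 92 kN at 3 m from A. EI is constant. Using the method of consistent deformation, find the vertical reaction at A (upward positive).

Choose R_B as the redundant. The primary structure is the cantilever fixed at A.
Free-end deflection of the primary structure under the applied loading (downward +):
  point load 92 at a = 3: Pa²(3L − a)/(6EI) = 4554/EI
Tip deflection under a unit load at B: L³/(3EI) = 576/EI.
Compatibility at B: δ_0 − R_B·δ_{BB} = 0, so R_B = 4554/576 = 7.906 kN.
Vertical equilibrium: R_A = ΣP − R_B = 92 − 7.906 = 84.09 kN.

R_A = 84.09 kN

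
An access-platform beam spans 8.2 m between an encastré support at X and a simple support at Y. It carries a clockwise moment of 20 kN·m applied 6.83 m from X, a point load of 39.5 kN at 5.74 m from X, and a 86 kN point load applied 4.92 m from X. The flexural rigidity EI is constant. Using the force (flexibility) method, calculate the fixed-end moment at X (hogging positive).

Take the reaction at Y as the redundant and release it; the primary structure is a cantilever fixed at X.
Downward deflection at the released point Y due to the loads:
  clockwise couple 20 at a = 6.83: M₀a(2L − a)/(2EI) = 653.6/EI
  point load 39.5 at a = 5.74: Pa²(3L − a)/(6EI) = 4091/EI
  point load 86 at a = 4.92: Pa²(3L − a)/(6EI) = 6828/EI
  δ_0 = 11573/EI
Flexibility coefficient — unit upward force at Y: δ_{YY} = L³/(3EI) = 183.8/EI.
The prop prevents deflection at Y: R_Y = δ_0/δ_{YY} = 11573/183.8 = 62.97 kN.
Moment equilibrium about X: M_X = Σ(load moments about X) − R_Y·L = 669.9 − 62.97×8.2 = 153.5 kN·m.

M_X = 153.5 kN·m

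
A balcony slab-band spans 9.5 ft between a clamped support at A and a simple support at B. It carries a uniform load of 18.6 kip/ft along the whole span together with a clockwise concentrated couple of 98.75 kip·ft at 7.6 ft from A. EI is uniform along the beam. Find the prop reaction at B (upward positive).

Release the roller at B. Primary structure: cantilever fixed at A.
Primary-structure tip deflection at B by superposition:
  UDL 18.6: wL⁴/(8EI) = 18937/EI
  clockwise couple 98.75 at a = 7.6: M₀a(2L − a)/(2EI) = 4278/EI
  δ_0 = 23215/EI
Flexibility coefficient — unit upward force at B: δ_{BB} = L³/(3EI) = 285.8/EI.
Compatibility at B: δ_0 − R_B·δ_{BB} = 0, so R_B = 23215/285.8 = 81.23 kip.

R_B = 81.23 kip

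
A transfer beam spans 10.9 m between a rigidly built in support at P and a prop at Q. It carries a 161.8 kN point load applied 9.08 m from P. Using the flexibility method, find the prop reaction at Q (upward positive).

R_Q = 121.7 kN

Remove the prop at Q; the released (primary) structure is a cantilever built in at P.
Primary-structure tip deflection at Q by superposition:
  point load 161.8 at a = 9.08: Pa²(3L − a)/(6EI) = 52514/EI
Flexibility coefficient — unit upward force at Q: δ_{QQ} = L³/(3EI) = 431.7/EI.
The prop prevents deflection at Q: R_Q = δ_0/δ_{QQ} = 52514/431.7 = 121.7 kN.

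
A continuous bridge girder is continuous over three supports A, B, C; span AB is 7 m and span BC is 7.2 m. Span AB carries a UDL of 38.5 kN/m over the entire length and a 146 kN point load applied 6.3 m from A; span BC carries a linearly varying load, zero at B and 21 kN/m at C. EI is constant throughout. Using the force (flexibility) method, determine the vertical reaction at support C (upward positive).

Insert a hinge at B; M_B is the redundant, and each span becomes simply supported.
Discontinuity in slope at B on the released structure — sum the simple-span end rotations:
  span AB: UDL 38.5: wL³/(24EI) = 550.2/EI
  span AB: point load 146 at a = 6.3: Pab(L + a)/(6LEI) = 203.9/EI
  span BC: triangular load, peak 21: 7w₀L³/(360EI) = 152.4/EI
  relative rotation θ_0 = (754.1 + 152.4)/EI = 906.5/EI
A unit hogging moment at B produces rotation L₁/(3EI) + L₂/(3EI) = 4.733/EI.
Slope continuity at B: θ_0 = M_B·4.733/EI, so M_B = 906.5/4.733 = 191.5 kN·m (hogging).
Span BC, ΣM about C: R_B^{BC}·7.2 = 181.4 + 191.5, so R_B^{BC} = 51.8 kN and R_C = 75.6 − 51.8 = 23.8 kN.

R_C = 23.8 kN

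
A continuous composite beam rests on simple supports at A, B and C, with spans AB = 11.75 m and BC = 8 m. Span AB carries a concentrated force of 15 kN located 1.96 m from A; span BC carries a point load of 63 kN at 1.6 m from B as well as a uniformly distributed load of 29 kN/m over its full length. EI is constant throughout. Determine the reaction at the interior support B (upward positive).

Take M_B as the redundant. Released structure: two simple spans AB and BC with a hinge at B.
Rotations at B on the released spans (each span's end-slope, ×1/EI):
  span AB: point load 15 at a = 1.96: Pab(L + a)/(6LEI) = 55.97/EI
  span BC: point load 63 at a = 1.6: Pab(L + b)/(6LEI) = 193.5/EI
  span BC: UDL 29: wL³/(24EI) = 618.7/EI
  relative rotation θ_0 = (55.97 + 812.2)/EI = 868.2/EI
A unit hogging moment at B produces rotation L₁/(3EI) + L₂/(3EI) = 6.583/EI.
Slope continuity at B: θ_0 = M_B·6.583/EI, so M_B = 868.2/6.583 = 131.9 kN·m (hogging).
Span AB, ΣM about A with M_B applied at B: R_B^{AB}·11.75 = 29.4 + 131.9, so R_B^{AB} = 13.73 kN and R_A = 15 − 13.73 = 1.274 kN.
Span BC, ΣM about C: R_B^{BC}·8 = 1331 + 131.9, so R_B^{BC} = 182.9 kN and R_C = 295 − 182.9 = 112.1 kN.
R_B = 13.73 + 182.9 = 196.6 kN.

R_B = 196.6 kN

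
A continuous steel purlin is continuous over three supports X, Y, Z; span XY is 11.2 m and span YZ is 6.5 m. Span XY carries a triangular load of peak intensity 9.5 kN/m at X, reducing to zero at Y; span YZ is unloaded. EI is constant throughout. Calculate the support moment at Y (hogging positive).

Insert a hinge at Y; M_Y is the redundant, and each span becomes simply supported.
Discontinuity in slope at Y on the released structure — sum the simple-span end rotations:
  span XY: triangular load, peak 9.5: 7w₀L³/(360EI) = 259.5/EI
  relative rotation θ_0 = (259.5 + 0)/EI = 259.5/EI
A unit hogging moment at Y produces rotation L₁/(3EI) + L₂/(3EI) = 5.9/EI.
Compatibility: M_Y·(L₁+L₂)/(3EI) = θ_0, giving M_Y = 43.99 kN·m (hogging).

M_Y = 43.99 kN·m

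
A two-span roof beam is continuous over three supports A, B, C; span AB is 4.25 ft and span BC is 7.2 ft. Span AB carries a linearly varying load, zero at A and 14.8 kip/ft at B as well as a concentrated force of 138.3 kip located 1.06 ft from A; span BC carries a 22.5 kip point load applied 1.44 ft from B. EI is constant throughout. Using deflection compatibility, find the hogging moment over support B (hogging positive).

M_B = 46.8 kip·ft

Insert a hinge at B; M_B is the redundant, and each span becomes simply supported.
End slopes at the hinge B, treating each span as simply supported:
  span AB: triangular load, peak 14.8: w₀L³/(45EI) = 25.25/EI
  span AB: point load 138.3 at a = 1.06: Pab(L + a)/(6LEI) = 97.38/EI
  span BC: point load 22.5 at a = 1.44: Pab(L + b)/(6LEI) = 55.99/EI
  relative rotation θ_0 = (122.6 + 55.99)/EI = 178.6/EI
A unit hogging moment at B produces rotation L₁/(3EI) + L₂/(3EI) = 3.817/EI.
Slope continuity at B: θ_0 = M_B·3.817/EI, so M_B = 178.6/3.817 = 46.8 kip·ft (hogging).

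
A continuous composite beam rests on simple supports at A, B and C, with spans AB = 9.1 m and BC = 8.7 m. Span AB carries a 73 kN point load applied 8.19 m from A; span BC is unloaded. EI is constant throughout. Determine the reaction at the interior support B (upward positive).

R_B = 72.23 kN

Take M_B as the redundant. Released structure: two simple spans AB and BC with a hinge at B.
Rotations at B on the released spans (each span's end-slope, ×1/EI):
  span AB: point load 73 at a = 8.19: Pab(L + a)/(6LEI) = 172.3/EI
  relative rotation θ_0 = (172.3 + 0)/EI = 172.3/EI
A unit hogging moment at B produces rotation L₁/(3EI) + L₂/(3EI) = 5.933/EI.
Compatibility: M_B·(L₁+L₂)/(3EI) = θ_0, giving M_B = 29.04 kN·m (hogging).
Span AB, ΣM about A with M_B applied at B: R_B^{AB}·9.1 = 597.9 + 29.04, so R_B^{AB} = 68.89 kN and R_A = 73 − 68.89 = 4.109 kN.
Span BC, ΣM about C: R_B^{BC}·8.7 = 0 + 29.04, so R_B^{BC} = 3.338 kN and R_C = 0 − 3.338 = -3.338 kN.
R_B = 68.89 + 3.338 = 72.23 kN.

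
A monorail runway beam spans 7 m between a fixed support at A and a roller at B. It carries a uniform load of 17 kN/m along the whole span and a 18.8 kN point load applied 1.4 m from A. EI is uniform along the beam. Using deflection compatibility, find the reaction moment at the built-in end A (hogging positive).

M_A = 123.1 kN·m

Take the reaction at B as the redundant and release it; the primary structure is a cantilever fixed at A.
Primary-structure tip deflection at B by superposition:
  UDL 17: wL⁴/(8EI) = 5102/EI
  point load 18.8 at a = 1.4: Pa²(3L − a)/(6EI) = 120.4/EI
  δ_0 = 5222/EI
Tip deflection under a unit load at B: L³/(3EI) = 114.3/EI.
The prop prevents deflection at B: R_B = δ_0/δ_{BB} = 5222/114.3 = 45.68 kN.
Moment equilibrium about A: M_A = Σ(load moments about A) − R_B·L = 442.8 − 45.68×7 = 123.1 kN·m.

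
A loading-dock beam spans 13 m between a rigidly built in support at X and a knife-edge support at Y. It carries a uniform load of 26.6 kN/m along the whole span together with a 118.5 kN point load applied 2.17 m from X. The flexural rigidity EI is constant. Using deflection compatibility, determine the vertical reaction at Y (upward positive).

R_Y = 134.4 kN

Choose R_Y as the redundant. The primary structure is the cantilever fixed at X.
Deflection at Y on the released cantilever, summing each load's contribution:
  UDL 26.6: wL⁴/(8EI) = 94965/EI
  point load 118.5 at a = 2.17: Pa²(3L − a)/(6EI) = 3425/EI
  δ_0 = 98391/EI
Flexibility coefficient — unit upward force at Y: δ_{YY} = L³/(3EI) = 732.3/EI.
The prop prevents deflection at Y: R_Y = δ_0/δ_{YY} = 98391/732.3 = 134.4 kN.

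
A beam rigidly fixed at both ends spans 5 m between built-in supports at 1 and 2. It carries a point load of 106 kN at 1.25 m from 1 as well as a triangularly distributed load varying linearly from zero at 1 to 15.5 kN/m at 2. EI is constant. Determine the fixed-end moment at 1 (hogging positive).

M_1 = 87.45 kN·m

Take the two fixed-end moments M_1, M_2 as redundants; the released structure is the simple span 12.
End rotations of the released simple span under the applied load (×1/EI):
  at 1: point load 106 at a = 1.25: Pab(L + b)/(6LEI) = 144.9/EI
  at 2: point load 106 at a = 1.25: Pab(L + a)/(6LEI) = 103.5/EI
  at 1: triangular load, peak 15.5: 7w₀L³/(360EI) = 37.67/EI
  at 2: triangular load, peak 15.5: w₀L³/(45EI) = 43.06/EI
  θ_10 = 182.6/EI,  θ_20 = 146.6/EI
Flexibility coefficients: a unit moment at one end gives L/(3EI) there and L/(6EI) at the far end, so f₁₁ = f₂₂ = 1.667/EI and f₁₂ = f₂₁ = 0.8333/EI.
Compatibility — zero rotation at each built-in end:
  1.667 M_1 + 0.8333 M_2 = 182.6
  0.8333 M_1 + 1.667 M_2 = 146.6
Solving the pair gives M_1 = 87.45 kN·m and M_2 = 44.22 kN·m (hogging).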